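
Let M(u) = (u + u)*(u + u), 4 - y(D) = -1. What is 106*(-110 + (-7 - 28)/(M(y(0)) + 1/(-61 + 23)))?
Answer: -44437320/3799 ≈ -11697.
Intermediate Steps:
y(D) = 5 (y(D) = 4 - 1*(-1) = 4 + 1 = 5)
M(u) = 4*u² (M(u) = (2*u)*(2*u) = 4*u²)
106*(-110 + (-7 - 28)/(M(y(0)) + 1/(-61 + 23))) = 106*(-110 + (-7 - 28)/(4*5² + 1/(-61 + 23))) = 106*(-110 - 35/(4*25 + 1/(-38))) = 106*(-110 - 35/(100 - 1/38)) = 106*(-110 - 35/3799/38) = 106*(-110 - 35*38/3799) = 106*(-110 - 1330/3799) = 106*(-419220/3799) = -44437320/3799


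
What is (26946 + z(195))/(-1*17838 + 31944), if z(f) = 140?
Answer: 13543/7053 ≈ 1.9202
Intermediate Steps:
(26946 + z(195))/(-1*17838 + 31944) = (26946 + 140)/(-1*17838 + 31944) = 27086/(-17838 + 31944) = 27086/14106 = 27086*(1/14106) = 13543/7053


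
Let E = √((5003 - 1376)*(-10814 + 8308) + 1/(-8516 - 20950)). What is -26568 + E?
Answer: -26568 + I*√876856411460482/9822 ≈ -26568.0 + 3014.8*I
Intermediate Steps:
E = I*√876856411460482/9822 (E = √(3627*(-2506) + 1/(-29466)) = √(-9089262 - 1/29466) = √(-267824194093/29466) = I*√876856411460482/9822 ≈ 3014.8*I)
-26568 + E = -26568 + I*√876856411460482/9822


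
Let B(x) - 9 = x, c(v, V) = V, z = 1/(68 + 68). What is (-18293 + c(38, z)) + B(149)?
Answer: -2466359/136 ≈ -18135.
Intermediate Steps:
z = 1/136 ≈ 0.0073529
B(x) = 9 + x
(-18293 + c(38, z)) + B(149) = (-18293 + 1/136) + (9 + 149) = -2487847/136 + 158 = -2466359/136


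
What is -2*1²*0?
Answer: 0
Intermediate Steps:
-2*1²*0 = -2*1*0 = -2*0 = 0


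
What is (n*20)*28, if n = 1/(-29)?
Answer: -560/29 ≈ -19.310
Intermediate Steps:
n = -1/29 ≈ -0.034483
(n*20)*28 = -1/29*20*28 = -20/29*28 = -560/29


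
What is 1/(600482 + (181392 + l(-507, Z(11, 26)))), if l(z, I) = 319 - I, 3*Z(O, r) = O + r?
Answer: 3/2346542 ≈ 1.2785e-6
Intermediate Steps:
Z(O, r) = O/3 + r/3 (Z(O, r) = (O + r)/3 = O/3 + r/3)
1/(600482 + (181392 + l(-507, Z(11, 26)))) = 1/(600482 + (181392 + (319 - ((1/3)*11 + (1/3)*26)))) = 1/(600482 + (181392 + (319 - (11/3 + 26/3)))) = 1/(600482 + (181392 + (319 - 1*37/3))) = 1/(600482 + (181392 + (319 - 37/3))) = 1/(600482 + (181392 + 920/3)) = 1/(600482 + 545096/3) = 1/(2346542/3) = 3/2346542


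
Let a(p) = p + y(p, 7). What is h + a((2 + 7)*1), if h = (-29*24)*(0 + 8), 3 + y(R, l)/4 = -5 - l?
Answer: -5619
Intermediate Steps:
y(R, l) = -32 - 4*l (y(R, l) = -12 + 4*(-5 - l) = -12 + (-20 - 4*l) = -32 - 4*l)
a(p) = -60 + p (a(p) = p + (-32 - 4*7) = p + (-32 - 28) = p - 60 = -60 + p)
h = -5568 (h = -696*8 = -5568)
h + a((2 + 7)*1) = -5568 + (-60 + (2 + 7)*1) = -5568 + (-60 + 9*1) = -5568 + (-60 + 9) = -5568 - 51 = -5619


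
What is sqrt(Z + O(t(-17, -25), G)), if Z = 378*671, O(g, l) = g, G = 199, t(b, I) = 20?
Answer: sqrt(253658) ≈ 503.64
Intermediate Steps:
Z = 253638
sqrt(Z + O(t(-17, -25), G)) = sqrt(253638 + 20) = sqrt(253658)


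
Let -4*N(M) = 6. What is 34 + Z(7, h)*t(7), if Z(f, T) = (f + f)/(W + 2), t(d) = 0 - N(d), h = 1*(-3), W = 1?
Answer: 41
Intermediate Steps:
N(M) = -3/2 (N(M) = -¼*6 = -3/2)
h = -3
t(d) = 3/2 (t(d) = 0 - 1*(-3/2) = 0 + 3/2 = 3/2)
Z(f, T) = 2*f/3 (Z(f, T) = (f + f)/(1 + 2) = (2*f)/3 = (2*f)*(⅓) = 2*f/3)
34 + Z(7, h)*t(7) = 34 + ((⅔)*7)*(3/2) = 34 + (14/3)*(3/2) = 34 + 7 = 41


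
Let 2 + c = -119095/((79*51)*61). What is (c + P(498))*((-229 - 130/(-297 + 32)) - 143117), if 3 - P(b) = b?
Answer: 928895137017856/13025757 ≈ 7.1312e+7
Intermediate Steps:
P(b) = 3 - b
c = -610633/245769 (c = -2 - 119095/((79*51)*61) = -2 - 119095/(4029*61) = -2 - 119095/245769 = -610633/245769 ≈ -2.4846)
(c + P(498))*((-229 - 130/(-297 + 32)) - 143117) = (-610633/245769 + (3 - 1*498))*((-229 - 130/(-297 + 32)) - 143117) = (-610633/245769 + (3 - 498))*((-229 - 130/(-265)) - 143117) = (-610633/245769 - 495)*((-229 - 130*(-1/265)) - 143117) = -122266288*((-229 + 26/53) - 143117)/245769 = -122266288*(-12111/53 - 143117)/245769 = -122266288/245769*(-7597312/53) = 928895137017856/13025757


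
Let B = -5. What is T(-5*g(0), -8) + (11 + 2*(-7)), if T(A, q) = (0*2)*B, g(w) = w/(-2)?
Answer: -3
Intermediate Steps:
g(w) = -w/2 (g(w) = w*(-½) = -w/2)
T(A, q) = 0 (T(A, q) = (0*2)*(-5) = 0*(-5) = 0)
T(-5*g(0), -8) + (11 + 2*(-7)) = 0 + (11 + 2*(-7)) = 0 + (11 - 14) = 0 - 3 = -3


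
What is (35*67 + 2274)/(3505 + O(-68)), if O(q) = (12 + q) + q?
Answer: 4619/3381 ≈ 1.3662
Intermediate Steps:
O(q) = 12 + 2*q
(35*67 + 2274)/(3505 + O(-68)) = (35*67 + 2274)/(3505 + (12 + 2*(-68))) = (2345 + 2274)/(3505 + (12 - 136)) = 4619/(3505 - 124) = 4619/3381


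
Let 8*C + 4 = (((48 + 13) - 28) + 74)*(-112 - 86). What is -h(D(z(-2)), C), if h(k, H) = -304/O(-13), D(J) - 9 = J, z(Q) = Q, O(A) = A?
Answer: -304/13 ≈ -23.385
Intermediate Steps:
C = -10595/4 (C = -½ + ((((48 + 13) - 28) + 74)*(-112 - 86))/8 = -½ + (((61 - 28) + 74)*(-198))/8 = -½ + ((33 + 74)*(-198))/8 = -½ + (107*(-198))/8 = -½ + (⅛)*(-21186) = -½ - 10593/4 = -10595/4 ≈ -2648.8)
D(J) = 9 + J
h(k, H) = 304/13 (h(k, H) = -304/(-13) = -304*(-1/13) = 304/13)
-h(D(z(-2)), C) = -1*304/13 = -304/13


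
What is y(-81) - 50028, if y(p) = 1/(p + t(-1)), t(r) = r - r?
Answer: -4052269/81 ≈ -50028.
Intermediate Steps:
t(r) = 0
y(p) = 1/p (y(p) = 1/(p + 0) = 1/p)
y(-81) - 50028 = 1/(-81) - 50028 = -1/81 - 50028 = -4052269/81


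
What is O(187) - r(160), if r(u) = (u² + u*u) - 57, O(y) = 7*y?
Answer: -49834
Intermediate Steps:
r(u) = -57 + 2*u² (r(u) = (u² + u²) - 57 = 2*u² - 57 = -57 + 2*u²)
O(187) - r(160) = 7*187 - (-57 + 2*160²) = 1309 - (-57 + 2*25600) = 1309 - (-57 + 51200) = 1309 - 1*51143 = 1309 - 51143 = -49834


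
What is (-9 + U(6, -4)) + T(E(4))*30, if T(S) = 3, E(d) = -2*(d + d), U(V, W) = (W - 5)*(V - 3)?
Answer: 54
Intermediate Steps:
U(V, W) = (-5 + W)*(-3 + V)
E(d) = -4*d
(-9 + U(6, -4)) + T(E(4))*30 = (-9 + (15 - 5*6 - 3*(-4) + 6*(-4))) + 3*30 = (-9 + (15 - 30 + 12 - 24)) + 90 = (-9 - 27) + 90 = -36 + 90 = 54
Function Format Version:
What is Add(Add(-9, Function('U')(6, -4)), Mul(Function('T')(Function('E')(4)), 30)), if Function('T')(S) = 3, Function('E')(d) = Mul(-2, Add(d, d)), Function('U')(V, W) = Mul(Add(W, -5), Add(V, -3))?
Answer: 54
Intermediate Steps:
Function('U')(V, W) = Mul(Add(-5, W), Add(-3, V))
Function('E')(d) = Mul(-4, d) (Function('E')(d) = Mul(-2, Mul(2, d)) = Mul(-4, d))
Add(Add(-9, Function('U')(6, -4)), Mul(Function('T')(Function('E')(4)), 30)) = Add(Add(-9, Add(15, Mul(-5, 6), Mul(-3, -4), Mul(6, -4))), Mul(3, 30)) = Add(Add(-9, Add(15, -30, 12, -24)), 90) = Add(Add(-9, -27), 90) = Add(-36, 90) = 54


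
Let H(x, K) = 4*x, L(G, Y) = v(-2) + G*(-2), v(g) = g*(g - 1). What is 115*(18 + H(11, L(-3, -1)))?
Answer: 7130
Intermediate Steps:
v(g) = g*(-1 + g)
L(G, Y) = 6 - 2*G (L(G, Y) = -2*(-1 - 2) + G*(-2) = -2*(-3) - 2*G = 6 - 2*G)
115*(18 + H(11, L(-3, -1))) = 115*(18 + 4*11) = 115*(18 + 44) = 115*62 = 7130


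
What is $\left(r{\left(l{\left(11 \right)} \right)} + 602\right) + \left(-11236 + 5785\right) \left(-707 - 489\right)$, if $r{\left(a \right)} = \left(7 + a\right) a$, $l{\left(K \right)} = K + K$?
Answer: $6520636$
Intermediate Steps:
$l{\left(K \right)} = 2 K$
$r{\left(a \right)} = a \left(7 + a\right)$
$\left(r{\left(l{\left(11 \right)} \right)} + 602\right) + \left(-11236 + 5785\right) \left(-707 - 489\right) = \left(2 \cdot 11 \left(7 + 2 \cdot 11\right) + 602\right) + \left(-11236 + 5785\right) \left(-707 - 489\right) = \left(22 \left(7 + 22\right) + 602\right) - -6519396 = \left(22 \cdot 29 + 602\right) + 6519396 = \left(638 + 602\right) + 6519396 = 1240 + 6519396 = 6520636$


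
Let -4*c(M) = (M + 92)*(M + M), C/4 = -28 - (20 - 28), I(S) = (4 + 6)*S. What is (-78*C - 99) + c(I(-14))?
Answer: 2781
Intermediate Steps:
I(S) = 10*S
C = -80 (C = 4*(-28 - (20 - 28)) = 4*(-28 - 1*(-8)) = 4*(-28 + 8) = 4*(-20) = -80)
c(M) = -M*(92 + M)/2 (c(M) = -(M + 92)*(M + M)/4 = -(92 + M)*2*M/4 = -M*(92 + M)/2)
(-78*C - 99) + c(I(-14)) = (-78*(-80) - 99) - 10*(-14)*(92 + 10*(-14))/2 = (6240 - 99) - ½*(-140)*(92 - 140) = 6141 - ½*(-140)*(-48) = 6141 - 3360 = 2781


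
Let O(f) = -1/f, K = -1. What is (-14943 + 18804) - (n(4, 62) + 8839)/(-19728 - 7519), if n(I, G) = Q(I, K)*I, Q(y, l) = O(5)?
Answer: 526047526/136235 ≈ 3861.3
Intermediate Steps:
Q(y, l) = -⅕ (Q(y, l) = -1/5 = -1*⅕ = -⅕)
n(I, G) = -I/5
(-14943 + 18804) - (n(4, 62) + 8839)/(-19728 - 7519) = (-14943 + 18804) - (-⅕*4 + 8839)/(-19728 - 7519) = 3861 - (-⅘ + 8839)/(-27247) = 3861 - 44191*(-1)/(5*27247) = 3861 - 1*(-44191/136235) = 3861 + 44191/136235 = 526047526/136235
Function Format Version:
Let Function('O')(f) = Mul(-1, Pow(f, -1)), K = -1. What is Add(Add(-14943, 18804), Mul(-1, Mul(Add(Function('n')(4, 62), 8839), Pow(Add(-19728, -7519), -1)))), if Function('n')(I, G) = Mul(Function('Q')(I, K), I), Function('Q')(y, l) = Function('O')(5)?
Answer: Rational(526047526, 136235) ≈ 3861.3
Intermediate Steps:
Function('Q')(y, l) = Rational(-1, 5) (Function('Q')(y, l) = Mul(-1, Pow(5, -1)) = Mul(-1, Rational(1, 5)) = Rational(-1, 5))
Function('n')(I, G) = Mul(Rational(-1, 5), I)
Add(Add(-14943, 18804), Mul(-1, Mul(Add(Function('n')(4, 62), 8839), Pow(Add(-19728, -7519), -1)))) = Add(Add(-14943, 18804), Mul(-1, Mul(Add(Mul(Rational(-1, 5), 4), 8839), Pow(Add(-19728, -7519), -1)))) = Add(3861, Mul(-1, Mul(Add(Rational(-4, 5), 8839), Pow(-27247, -1)))) = Add(3861, Mul(-1, Mul(Rational(44191, 5), Rational(-1, 27247)))) = Add(3861, Mul(-1, Rational(-44191, 136235))) = Add(3861, Rational(44191, 136235)) = Rational(526047526, 136235)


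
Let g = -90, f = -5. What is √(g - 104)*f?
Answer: -5*I*√194 ≈ -69.642*I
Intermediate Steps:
√(g - 104)*f = √(-90 - 104)*(-5) = √(-194)*(-5) = (I*√194)*(-5) = -5*I*√194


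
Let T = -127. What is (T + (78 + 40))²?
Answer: 81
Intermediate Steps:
(T + (78 + 40))² = (-127 + (78 + 40))² = (-127 + 118)² = (-9)² = 81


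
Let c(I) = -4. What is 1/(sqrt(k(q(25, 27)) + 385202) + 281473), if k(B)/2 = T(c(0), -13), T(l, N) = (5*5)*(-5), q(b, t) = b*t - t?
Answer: 281473/79226664777 - 2*sqrt(96238)/79226664777 ≈ 3.5449e-6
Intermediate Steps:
q(b, t) = -t + b*t
T(l, N) = -125 (T(l, N) = 25*(-5) = -125)
k(B) = -250 (k(B) = 2*(-125) = -250)
1/(sqrt(k(q(25, 27)) + 385202) + 281473) = 1/(sqrt(-250 + 385202) + 281473) = 1/(sqrt(384952) + 281473) = 1/(2*sqrt(96238) + 281473) = 1/(281473 + 2*sqrt(96238))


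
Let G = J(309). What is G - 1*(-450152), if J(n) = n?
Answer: 450461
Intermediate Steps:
G = 309
G - 1*(-450152) = 309 - 1*(-450152) = 309 + 450152 = 450461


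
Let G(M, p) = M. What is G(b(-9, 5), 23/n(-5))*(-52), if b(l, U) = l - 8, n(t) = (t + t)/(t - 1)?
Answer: 884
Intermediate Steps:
n(t) = 2*t/(-1 + t) (n(t) = (2*t)/(-1 + t) = 2*t/(-1 + t))
b(l, U) = -8 + l
G(b(-9, 5), 23/n(-5))*(-52) = (-8 - 9)*(-52) = -17*(-52) = 884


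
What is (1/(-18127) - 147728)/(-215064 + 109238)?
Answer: 2677865457/1918307902 ≈ 1.3960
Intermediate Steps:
(1/(-18127) - 147728)/(-215064 + 109238) = (-1/18127 - 147728)/(-105826) = -2677865457/18127*(-1/105826) = 2677865457/1918307902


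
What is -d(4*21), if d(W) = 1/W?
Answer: -1/84 ≈ -0.011905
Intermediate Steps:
-d(4*21) = -1/(4*21) = -1/84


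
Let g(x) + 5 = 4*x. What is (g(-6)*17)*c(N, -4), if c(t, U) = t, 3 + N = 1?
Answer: 986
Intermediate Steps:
N = -2 (N = -3 + 1 = -2)
g(x) = -5 + 4*x
(g(-6)*17)*c(N, -4) = ((-5 + 4*(-6))*17)*(-2) = ((-5 - 24)*17)*(-2) = -29*17*(-2) = -493*(-2) = 986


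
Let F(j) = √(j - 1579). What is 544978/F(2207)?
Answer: 272489*√157/157 ≈ 21747.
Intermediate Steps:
F(j) = √(-1579 + j)
544978/F(2207) = 544978/(√(-1579 + 2207)) = 544978/(√628) = 544978/((2*√157)) = 544978*(√157/314) = 272489*√157/157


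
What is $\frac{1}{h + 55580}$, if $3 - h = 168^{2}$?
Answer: $\frac{1}{27359} \approx 3.6551 \cdot 10^{-5}$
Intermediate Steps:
$h = -28221$ ($h = 3 - 168^{2} = 3 - 28224 = -28221$)
$\frac{1}{h + 55580} = \frac{1}{-28221 + 55580} = \frac{1}{27359}$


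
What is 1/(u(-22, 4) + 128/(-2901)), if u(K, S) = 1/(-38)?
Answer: -110238/7765 ≈ -14.197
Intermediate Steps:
u(K, S) = -1/38
1/(u(-22, 4) + 128/(-2901)) = 1/(-1/38 + 128/(-2901)) = 1/(-1/38 + 128*(-1/2901)) = 1/(-1/38 - 128/2901) = 1/(-7765/110238) = -110238/7765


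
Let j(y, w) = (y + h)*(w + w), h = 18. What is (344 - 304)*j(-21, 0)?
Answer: 0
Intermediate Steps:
j(y, w) = 2*w*(18 + y) (j(y, w) = (y + 18)*(w + w) = (18 + y)*(2*w) = 2*w*(18 + y))
(344 - 304)*j(-21, 0) = (344 - 304)*(2*0*(18 - 21)) = 40*(2*0*(-3)) = 40*0 = 0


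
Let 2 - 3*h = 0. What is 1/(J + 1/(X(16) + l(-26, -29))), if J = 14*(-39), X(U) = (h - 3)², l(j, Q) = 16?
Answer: -193/105369 ≈ -0.0018317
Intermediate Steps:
h = ⅔ (h = ⅔ - ⅓*0 = ⅔ + 0 = ⅔ ≈ 0.66667)
X(U) = 49/9 (X(U) = (⅔ - 3)² = (-7/3)² = 49/9)
J = -546
1/(J + 1/(X(16) + l(-26, -29))) = 1/(-546 + 1/(49/9 + 16)) = 1/(-546 + 1/(193/9)) = 1/(-546 + 9/193) = 1/(-105369/193) = -193/105369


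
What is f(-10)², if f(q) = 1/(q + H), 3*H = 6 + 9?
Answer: 1/25 ≈ 0.040000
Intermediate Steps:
H = 5 (H = (6 + 9)/3 = (⅓)*15 = 5)
f(q) = 1/(5 + q) (f(q) = 1/(q + 5) = 1/(5 + q))
f(-10)² = (1/(5 - 10))² = (1/(-5))² = (-⅕)² = 1/25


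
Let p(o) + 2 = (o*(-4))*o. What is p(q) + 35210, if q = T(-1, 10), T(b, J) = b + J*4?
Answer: 29124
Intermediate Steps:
T(b, J) = b + 4*J
q = 39 (q = -1 + 4*10 = -1 + 40 = 39)
p(o) = -2 - 4*o² (p(o) = -2 + (o*(-4))*o = -2 + (-4*o)*o = -2 - 4*o²)
p(q) + 35210 = (-2 - 4*39²) + 35210 = (-2 - 4*1521) + 35210 = (-2 - 6084) + 35210 = -6086 + 35210 = 29124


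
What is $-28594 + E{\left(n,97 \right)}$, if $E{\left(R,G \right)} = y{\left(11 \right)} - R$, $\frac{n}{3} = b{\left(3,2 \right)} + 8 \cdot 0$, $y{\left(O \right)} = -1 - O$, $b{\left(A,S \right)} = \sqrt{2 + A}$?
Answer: $-28606 - 3 \sqrt{5} \approx -28613.0$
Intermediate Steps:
$n = 3 \sqrt{5}$ ($n = 3 \left(\sqrt{2 + 3} + 8 \cdot 0\right) = 3 \left(\sqrt{5} + 0\right) = 3 \sqrt{5} \approx 6.7082$)
$E{\left(R,G \right)} = -12 - R$ ($E{\left(R,G \right)} = \left(-1 - 11\right) - R = -12 - R$)
$-28594 + E{\left(n,97 \right)} = -28594 - \left(12 + 3 \sqrt{5}\right) = -28606 - 3 \sqrt{5}$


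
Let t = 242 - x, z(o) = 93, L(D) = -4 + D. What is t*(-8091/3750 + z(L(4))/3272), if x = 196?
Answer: -100145841/1022500 ≈ -97.942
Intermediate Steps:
t = 46 (t = 242 - 1*196 = 242 - 196 = 46)
t*(-8091/3750 + z(L(4))/3272) = 46*(-8091/3750 + 93/3272) = 46*(-8091*1/3750 + 93*(1/3272)) = 46*(-2697/1250 + 93/3272) = 46*(-4354167/2045000) = -100145841/1022500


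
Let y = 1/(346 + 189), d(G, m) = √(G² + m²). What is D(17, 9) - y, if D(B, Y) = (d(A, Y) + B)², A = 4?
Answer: 206509/535 + 34*√97 ≈ 720.86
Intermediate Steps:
D(B, Y) = (B + √(16 + Y²))² (D(B, Y) = (√(4² + Y²) + B)² = (√(16 + Y²) + B)² = (B + √(16 + Y²))²)
y = 1/535 ≈ 0.0018692
D(17, 9) - y = (17 + √(16 + 9²))² - 1*1/535 = (17 + √(16 + 81))² - 1/535 = (17 + √97)² - 1/535 = -1/535 + (17 + √97)²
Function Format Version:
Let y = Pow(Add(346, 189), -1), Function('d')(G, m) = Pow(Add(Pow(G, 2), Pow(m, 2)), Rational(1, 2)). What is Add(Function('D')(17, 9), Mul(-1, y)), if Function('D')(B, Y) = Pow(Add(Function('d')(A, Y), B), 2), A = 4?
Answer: Add(Rational(206509, 535), Mul(34, Pow(97, Rational(1, 2)))) ≈ 720.86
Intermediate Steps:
Function('D')(B, Y) = Pow(Add(B, Pow(Add(16, Pow(Y, 2)), Rational(1, 2))), 2) (Function('D')(B, Y) = Pow(Add(Pow(Add(Pow(4, 2), Pow(Y, 2)), Rational(1, 2)), B), 2) = Pow(Add(Pow(Add(16, Pow(Y, 2)), Rational(1, 2)), B), 2) = Pow(Add(B, Pow(Add(16, Pow(Y, 2)), Rational(1, 2))), 2))
y = Rational(1, 535) (y = Pow(535, -1) = Rational(1, 535) ≈ 0.0018692)
Add(Function('D')(17, 9), Mul(-1, y)) = Add(Pow(Add(17, Pow(Add(16, Pow(9, 2)), Rational(1, 2))), 2), Mul(-1, Rational(1, 535))) = Add(Pow(Add(17, Pow(Add(16, 81), Rational(1, 2))), 2), Rational(-1, 535)) = Add(Pow(Add(17, Pow(97, Rational(1, 2))), 2), Rational(-1, 535)) = Add(Rational(-1, 535), Pow(Add(17, Pow(97, Rational(1, 2))), 2))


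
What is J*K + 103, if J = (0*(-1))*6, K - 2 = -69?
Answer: 103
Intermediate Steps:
K = -67 (K = 2 - 69 = -67)
J = 0 (J = 0*6 = 0)
J*K + 103 = 0*(-67) + 103 = 0 + 103 = 103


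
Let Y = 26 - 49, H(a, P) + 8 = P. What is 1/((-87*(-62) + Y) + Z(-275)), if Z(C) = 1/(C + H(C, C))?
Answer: 558/2997017 ≈ 0.00018619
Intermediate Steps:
H(a, P) = -8 + P
Y = -23
Z(C) = 1/(-8 + 2*C) (Z(C) = 1/(C + (-8 + C)) = 1/(-8 + 2*C))
1/((-87*(-62) + Y) + Z(-275)) = 1/((-87*(-62) - 23) + 1/(2*(-4 - 275))) = 1/((5394 - 23) + (½)/(-279)) = 1/(5371 + (½)*(-1/279)) = 1/(5371 - 1/558) = 1/(2997017/558) = 558/2997017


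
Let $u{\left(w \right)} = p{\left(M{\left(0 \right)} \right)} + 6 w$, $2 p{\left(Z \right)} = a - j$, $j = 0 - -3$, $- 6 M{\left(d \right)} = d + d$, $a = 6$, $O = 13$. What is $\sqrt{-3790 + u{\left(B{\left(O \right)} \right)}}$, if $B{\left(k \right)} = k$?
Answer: $\frac{i \sqrt{14842}}{2} \approx 60.914 i$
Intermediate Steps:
$M{\left(d \right)} = - \frac{d}{3}$ ($M{\left(d \right)} = - \frac{d + d}{6} = - \frac{2 d}{6} = - \frac{d}{3}$)
$j = 3$ ($j = 0 + 3 = 3$)
$p{\left(Z \right)} = \frac{3}{2}$ ($p{\left(Z \right)} = \frac{6 - 3}{2} = \frac{1}{2} \cdot 3 = \frac{3}{2}$)
$u{\left(w \right)} = \frac{3}{2} + 6 w$
$\sqrt{-3790 + u{\left(B{\left(O \right)} \right)}} = \sqrt{-3790 + \left(\frac{3}{2} + 6 \cdot 13\right)} = \sqrt{-3790 + \left(\frac{3}{2} + 78\right)} = \sqrt{-3790 + \frac{159}{2}} = \sqrt{- \frac{7421}{2}} = \frac{i \sqrt{14842}}{2}$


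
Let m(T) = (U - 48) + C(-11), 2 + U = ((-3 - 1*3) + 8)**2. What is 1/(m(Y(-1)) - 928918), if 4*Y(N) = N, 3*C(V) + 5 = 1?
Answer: -3/2786896 ≈ -1.0765e-6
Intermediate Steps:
U = 2 (U = -2 + ((-3 - 1*3) + 8)**2 = -2 + ((-3 - 3) + 8)**2 = -2 + (-6 + 8)**2 = -2 + 2**2 = -2 + 4 = 2)
C(V) = -4/3 (C(V) = -5/3 + (1/3)*1 = -5/3 + 1/3 = -4/3)
Y(N) = N/4
m(T) = -142/3 (m(T) = (2 - 48) - 4/3 = -46 - 4/3 = -142/3)
1/(m(Y(-1)) - 928918) = 1/(-142/3 - 928918) = 1/(-2786896/3) = -3/2786896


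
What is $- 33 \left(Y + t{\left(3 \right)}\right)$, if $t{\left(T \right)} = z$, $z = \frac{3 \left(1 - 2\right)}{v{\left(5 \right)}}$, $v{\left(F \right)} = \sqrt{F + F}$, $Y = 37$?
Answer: $-1221 + \frac{99 \sqrt{10}}{10} \approx -1189.7$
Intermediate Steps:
$v{\left(F \right)} = \sqrt{2} \sqrt{F}$ ($v{\left(F \right)} = \sqrt{2 F} = \sqrt{2} \sqrt{F}$)
$z = - \frac{3 \sqrt{10}}{10}$ ($z = \frac{3 \left(1 - 2\right)}{\sqrt{2} \sqrt{5}} = \frac{3 \left(-1\right)}{\sqrt{10}} = - 3 \frac{\sqrt{10}}{10} = - \frac{3 \sqrt{10}}{10} \approx -0.94868$)
$t{\left(T \right)} = - \frac{3 \sqrt{10}}{10}$
$- 33 \left(Y + t{\left(3 \right)}\right) = - 33 \left(37 - \frac{3 \sqrt{10}}{10}\right) = -1221 + \frac{99 \sqrt{10}}{10}$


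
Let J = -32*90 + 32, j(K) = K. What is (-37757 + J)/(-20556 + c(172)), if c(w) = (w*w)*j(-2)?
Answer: 40605/79724 ≈ 0.50932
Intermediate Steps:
c(w) = -2*w**2 (c(w) = (w*w)*(-2) = w**2*(-2) = -2*w**2)
J = -2848 (J = -2880 + 32 = -2848)
(-37757 + J)/(-20556 + c(172)) = (-37757 - 2848)/(-20556 - 2*172**2) = -40605/(-20556 - 2*29584) = -40605/(-20556 - 59168) = -40605/(-79724) = -40605*(-1/79724) = 40605/79724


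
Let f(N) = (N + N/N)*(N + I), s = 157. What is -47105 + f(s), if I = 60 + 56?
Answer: -3971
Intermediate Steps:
I = 116
f(N) = (1 + N)*(116 + N) (f(N) = (N + N/N)*(N + 116) = (N + 1)*(116 + N) = (1 + N)*(116 + N))
-47105 + f(s) = -47105 + (116 + 157**2 + 117*157) = -47105 + (116 + 24649 + 18369) = -47105 + 43134 = -3971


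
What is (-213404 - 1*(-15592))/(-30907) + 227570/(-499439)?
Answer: 91761521478/15436161173 ≈ 5.9446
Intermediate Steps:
(-213404 - 1*(-15592))/(-30907) + 227570/(-499439) = (-213404 + 15592)*(-1/30907) + 227570*(-1/499439) = -197812*(-1/30907) - 227570/499439 = 197812/30907 - 227570/499439 = 91761521478/15436161173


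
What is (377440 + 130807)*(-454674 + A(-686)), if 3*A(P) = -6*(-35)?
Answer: -231051119188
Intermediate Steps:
A(P) = 70 (A(P) = (-6*(-35))/3 = (⅓)*210 = 70)
(377440 + 130807)*(-454674 + A(-686)) = (377440 + 130807)*(-454674 + 70) = 508247*(-454604) = -231051119188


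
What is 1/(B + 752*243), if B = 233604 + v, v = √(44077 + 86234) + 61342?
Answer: 477682/228179962813 - 3*√14479/228179962813 ≈ 2.0919e-6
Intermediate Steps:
v = 61342 + 3*√14479 (v = √130311 + 61342 = 3*√14479 + 61342 = 61342 + 3*√14479 ≈ 61703.)
B = 294946 + 3*√14479 (B = 233604 + (61342 + 3*√14479) = 294946 + 3*√14479 ≈ 2.9531e+5)
1/(B + 752*243) = 1/((294946 + 3*√14479) + 752*243) = 1/((294946 + 3*√14479) + 182736) = 1/(477682 + 3*√14479)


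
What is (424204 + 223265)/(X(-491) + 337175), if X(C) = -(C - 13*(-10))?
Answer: 71941/37504 ≈ 1.9182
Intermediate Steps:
X(C) = -130 - C (X(C) = -(C + 130) = -(130 + C) = -130 - C)
(424204 + 223265)/(X(-491) + 337175) = (424204 + 223265)/((-130 - 1*(-491)) + 337175) = 647469/((-130 + 491) + 337175) = 647469/(361 + 337175) = 647469/337536 = 647469*(1/337536) = 71941/37504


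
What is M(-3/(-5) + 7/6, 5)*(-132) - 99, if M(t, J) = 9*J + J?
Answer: -6699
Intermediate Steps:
M(t, J) = 10*J
M(-3/(-5) + 7/6, 5)*(-132) - 99 = (10*5)*(-132) - 99 = 50*(-132) - 99 = -6600 - 99 = -6699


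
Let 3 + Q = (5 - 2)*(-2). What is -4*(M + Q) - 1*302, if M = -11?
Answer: -222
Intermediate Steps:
Q = -9 (Q = -3 + (5 - 2)*(-2) = -3 + 3*(-2) = -3 - 6 = -9)
-4*(M + Q) - 1*302 = -4*(-11 - 9) - 1*302 = -4*(-20) - 302 = 80 - 302 = -222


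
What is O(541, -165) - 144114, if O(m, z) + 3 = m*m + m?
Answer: 149105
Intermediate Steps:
O(m, z) = -3 + m + m**2 (O(m, z) = -3 + (m*m + m) = -3 + (m**2 + m) = -3 + (m + m**2) = -3 + m + m**2)
O(541, -165) - 144114 = (-3 + 541 + 541**2) - 144114 = (-3 + 541 + 292681) - 144114 = 293219 - 144114 = 149105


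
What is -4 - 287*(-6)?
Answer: 1718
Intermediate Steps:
-4 - 287*(-6) = -4 - 41*(-42) = -4 + 1722 = 1718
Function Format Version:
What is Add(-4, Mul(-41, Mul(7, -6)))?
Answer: 1718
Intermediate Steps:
Add(-4, Mul(-41, Mul(7, -6))) = Add(-4, Mul(-41, -42)) = Add(-4, 1722) = 1718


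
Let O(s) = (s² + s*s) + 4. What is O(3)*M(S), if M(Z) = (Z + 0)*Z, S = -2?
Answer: 88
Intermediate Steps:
O(s) = 4 + 2*s² (O(s) = (s² + s²) + 4 = 2*s² + 4 = 4 + 2*s²)
M(Z) = Z² (M(Z) = Z*Z = Z²)
O(3)*M(S) = (4 + 2*3²)*(-2)² = (4 + 2*9)*4 = (4 + 18)*4 = 22*4 = 88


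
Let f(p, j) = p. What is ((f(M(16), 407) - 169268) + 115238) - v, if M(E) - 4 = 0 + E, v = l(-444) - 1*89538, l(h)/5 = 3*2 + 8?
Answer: 35458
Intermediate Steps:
l(h) = 70 (l(h) = 5*(3*2 + 8) = 5*(6 + 8) = 5*14 = 70)
v = -89468 (v = 70 - 1*89538 = 70 - 89538 = -89468)
M(E) = 4 + E (M(E) = 4 + (0 + E) = 4 + E)
((f(M(16), 407) - 169268) + 115238) - v = (((4 + 16) - 169268) + 115238) - 1*(-89468) = ((20 - 169268) + 115238) + 89468 = (-169248 + 115238) + 89468 = -54010 + 89468 = 35458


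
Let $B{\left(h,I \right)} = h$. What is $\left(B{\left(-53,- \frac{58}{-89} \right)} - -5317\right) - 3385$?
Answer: $1879$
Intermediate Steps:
$\left(B{\left(-53,- \frac{58}{-89} \right)} - -5317\right) - 3385 = \left(-53 - -5317\right) - 3385 = \left(-53 + \left(-2887 + 8204\right)\right) - 3385 = \left(-53 + 5317\right) - 3385 = 5264 - 3385 = 1879$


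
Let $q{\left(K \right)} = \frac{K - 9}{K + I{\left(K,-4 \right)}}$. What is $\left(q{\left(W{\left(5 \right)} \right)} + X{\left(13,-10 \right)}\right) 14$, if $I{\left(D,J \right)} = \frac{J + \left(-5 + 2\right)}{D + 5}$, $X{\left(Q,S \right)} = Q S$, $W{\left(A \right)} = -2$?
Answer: $- \frac{23198}{13} \approx -1784.5$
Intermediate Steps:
$I{\left(D,J \right)} = \frac{-3 + J}{5 + D}$ ($I{\left(D,J \right)} = \frac{J - 3}{5 + D} = \frac{-3 + J}{5 + D}$)
$q{\left(K \right)} = \frac{-9 + K}{K - \frac{7}{5 + K}}$ ($q{\left(K \right)} = \frac{K - 9}{K + \frac{-3 - 4}{5 + K}} = \frac{-9 + K}{K + \frac{1}{5 + K} \left(-7\right)} = \frac{-9 + K}{K - \frac{7}{5 + K}}$)
$\left(q{\left(W{\left(5 \right)} \right)} + X{\left(13,-10 \right)}\right) 14 = \left(\frac{\left(-9 - 2\right) \left(5 - 2\right)}{-7 - 2 \left(5 - 2\right)} + 13 \left(-10\right)\right) 14 = \left(\frac{1}{-7 - 6} \left(-11\right) 3 - 130\right) 14 = \left(\frac{1}{-13} \left(-11\right) 3 - 130\right) 14 = \left(\left(- \frac{1}{13}\right) \left(-11\right) 3 - 130\right) 14 = \left(\frac{33}{13} - 130\right) 14 = \left(- \frac{1657}{13}\right) 14 = - \frac{23198}{13}$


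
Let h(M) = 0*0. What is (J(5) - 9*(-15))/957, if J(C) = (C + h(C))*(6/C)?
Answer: 47/319 ≈ 0.14734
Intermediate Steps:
h(M) = 0
J(C) = 6 (J(C) = (C + 0)*(6/C) = C*(6/C) = 6)
(J(5) - 9*(-15))/957 = (6 - 9*(-15))/957 = (6 + 135)*(1/957) = 141*(1/957) = 47/319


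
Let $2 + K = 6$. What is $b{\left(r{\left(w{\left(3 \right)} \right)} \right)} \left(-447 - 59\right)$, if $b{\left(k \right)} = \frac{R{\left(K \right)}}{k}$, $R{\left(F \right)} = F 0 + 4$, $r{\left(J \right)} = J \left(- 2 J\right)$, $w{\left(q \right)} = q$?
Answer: $\frac{1012}{9} \approx 112.44$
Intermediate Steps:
$K = 4$ ($K = -2 + 6 = 4$)
$r{\left(J \right)} = - 2 J^{2}$
$R{\left(F \right)} = 4$ ($R{\left(F \right)} = 0 + 4 = 4$)
$b{\left(k \right)} = \frac{4}{k}$
$b{\left(r{\left(w{\left(3 \right)} \right)} \right)} \left(-447 - 59\right) = \frac{4}{\left(-2\right) 3^{2}} \left(-447 - 59\right) = \frac{4}{\left(-2\right) 9} \left(-506\right) = \frac{4}{-18} \left(-506\right) = 4 \left(- \frac{1}{18}\right) \left(-506\right) = \left(- \frac{2}{9}\right) \left(-506\right) = \frac{1012}{9}$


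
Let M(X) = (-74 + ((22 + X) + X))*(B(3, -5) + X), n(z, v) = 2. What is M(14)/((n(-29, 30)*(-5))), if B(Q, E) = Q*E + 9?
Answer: 96/5 ≈ 19.200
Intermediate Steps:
B(Q, E) = 9 + E*Q (B(Q, E) = E*Q + 9 = 9 + E*Q)
M(X) = (-52 + 2*X)*(-6 + X) (M(X) = (-74 + ((22 + X) + X))*((9 - 5*3) + X) = (-74 + (22 + 2*X))*((9 - 15) + X) = (-52 + 2*X)*(-6 + X))
M(14)/((n(-29, 30)*(-5))) = (312 - 64*14 + 2*14²)/((2*(-5))) = (312 - 896 + 2*196)/(-10) = (312 - 896 + 392)*(-⅒) = -192*(-⅒) = 96/5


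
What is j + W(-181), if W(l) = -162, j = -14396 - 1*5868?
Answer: -20426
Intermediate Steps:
j = -20264 (j = -14396 - 5868 = -20264)
j + W(-181) = -20264 - 162 = -20426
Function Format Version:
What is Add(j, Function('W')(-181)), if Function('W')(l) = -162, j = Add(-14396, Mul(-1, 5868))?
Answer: -20426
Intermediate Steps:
j = -20264 (j = Add(-14396, -5868) = -20264)
Add(j, Function('W')(-181)) = Add(-20264, -162) = -20426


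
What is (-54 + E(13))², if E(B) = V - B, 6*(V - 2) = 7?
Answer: 146689/36 ≈ 4074.7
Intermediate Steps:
V = 19/6 (V = 2 + (⅙)*7 = 2 + 7/6 = 19/6 ≈ 3.1667)
E(B) = 19/6 - B
(-54 + E(13))² = (-54 + (19/6 - 1*13))² = (-54 + (19/6 - 13))² = (-54 - 59/6)² = (-383/6)² = 146689/36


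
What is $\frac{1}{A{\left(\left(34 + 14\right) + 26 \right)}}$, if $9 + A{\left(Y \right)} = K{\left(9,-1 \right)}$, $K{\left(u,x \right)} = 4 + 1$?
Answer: $- \frac{1}{4} \approx -0.25$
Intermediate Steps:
$K{\left(u,x \right)} = 5$
$A{\left(Y \right)} = -4$ ($A{\left(Y \right)} = -9 + 5 = -4$)
$\frac{1}{A{\left(\left(34 + 14\right) + 26 \right)}} = \frac{1}{-4} = - \frac{1}{4}$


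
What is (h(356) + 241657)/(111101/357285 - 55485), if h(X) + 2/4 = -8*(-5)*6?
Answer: -172851982005/39647694248 ≈ -4.3597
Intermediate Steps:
h(X) = 479/2 (h(X) = -½ - 8*(-5)*6 = -½ + 40*6 = -½ + 240 = 479/2)
(h(356) + 241657)/(111101/357285 - 55485) = (479/2 + 241657)/(111101/357285 - 55485) = 483793/(2*(111101*(1/357285) - 55485)) = 483793/(2*(111101/357285 - 55485)) = 483793/(2*(-19823847124/357285)) = (483793/2)*(-357285/19823847124) = -172851982005/39647694248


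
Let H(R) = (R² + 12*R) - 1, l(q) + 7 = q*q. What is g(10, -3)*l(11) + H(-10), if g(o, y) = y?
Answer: -363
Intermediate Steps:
l(q) = -7 + q² (l(q) = -7 + q*q = -7 + q²)
H(R) = -1 + R² + 12*R
g(10, -3)*l(11) + H(-10) = -3*(-7 + 11²) + (-1 + (-10)² + 12*(-10)) = -3*(-7 + 121) + (-1 + 100 - 120) = -3*114 - 21 = -342 - 21 = -363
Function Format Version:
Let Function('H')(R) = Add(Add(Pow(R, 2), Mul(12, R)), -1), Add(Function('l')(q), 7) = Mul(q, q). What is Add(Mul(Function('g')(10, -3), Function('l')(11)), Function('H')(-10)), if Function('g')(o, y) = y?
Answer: -363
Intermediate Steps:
Function('l')(q) = Add(-7, Pow(q, 2)) (Function('l')(q) = Add(-7, Mul(q, q)) = Add(-7, Pow(q, 2)))
Function('H')(R) = Add(-1, Pow(R, 2), Mul(12, R))
Add(Mul(Function('g')(10, -3), Function('l')(11)), Function('H')(-10)) = Add(Mul(-3, Add(-7, Pow(11, 2))), Add(-1, Pow(-10, 2), Mul(12, -10))) = Add(Mul(-3, Add(-7, 121)), Add(-1, 100, -120)) = Add(Mul(-3, 114), -21) = Add(-342, -21) = -363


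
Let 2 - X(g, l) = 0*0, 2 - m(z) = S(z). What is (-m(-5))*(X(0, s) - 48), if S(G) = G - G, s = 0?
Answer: 92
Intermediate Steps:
S(G) = 0
m(z) = 2 (m(z) = 2 - 1*0 = 2 + 0 = 2)
X(g, l) = 2 (X(g, l) = 2 - 0*0 = 2 - 1*0 = 2 + 0 = 2)
(-m(-5))*(X(0, s) - 48) = (-1*2)*(2 - 48) = -2*(-46) = 92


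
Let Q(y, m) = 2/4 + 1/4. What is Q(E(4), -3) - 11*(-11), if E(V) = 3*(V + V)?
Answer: 487/4 ≈ 121.75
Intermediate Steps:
E(V) = 6*V (E(V) = 3*(2*V) = 6*V)
Q(y, m) = ¾ (Q(y, m) = 2*(¼) + 1*(¼) = ½ + ¼ = ¾)
Q(E(4), -3) - 11*(-11) = ¾ - 11*(-11) = ¾ + 121 = 487/4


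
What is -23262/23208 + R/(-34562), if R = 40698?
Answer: -145708369/66842908 ≈ -2.1799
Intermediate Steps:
-23262/23208 + R/(-34562) = -23262/23208 + 40698/(-34562) = -23262*1/23208 + 40698*(-1/34562) = -3877/3868 - 20349/17281 = -145708369/66842908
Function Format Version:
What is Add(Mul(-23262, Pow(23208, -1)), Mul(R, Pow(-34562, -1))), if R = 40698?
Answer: Rational(-145708369, 66842908) ≈ -2.1799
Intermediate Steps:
Add(Mul(-23262, Pow(23208, -1)), Mul(R, Pow(-34562, -1))) = Add(Mul(-23262, Pow(23208, -1)), Mul(40698, Pow(-34562, -1))) = Add(Mul(-23262, Rational(1, 23208)), Mul(40698, Rational(-1, 34562))) = Add(Rational(-3877, 3868), Rational(-20349, 17281)) = Rational(-145708369, 66842908)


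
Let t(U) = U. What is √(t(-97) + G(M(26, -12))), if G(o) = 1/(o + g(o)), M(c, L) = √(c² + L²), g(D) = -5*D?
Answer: √(-65222800 - 410*√205)/820 ≈ 9.8493*I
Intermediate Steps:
M(c, L) = √(L² + c²)
G(o) = -1/(4*o) (G(o) = 1/(o - 5*o) = 1/(-4*o) = -1/(4*o))
√(t(-97) + G(M(26, -12))) = √(-97 - 1/(4*√((-12)² + 26²))) = √(-97 - 1/(4*√(144 + 676))) = √(-97 - √205/410/4) = √(-97 - √205/1640)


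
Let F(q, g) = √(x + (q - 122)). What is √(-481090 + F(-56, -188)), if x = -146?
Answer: √(-481090 + 18*I) ≈ 0.01 + 693.61*I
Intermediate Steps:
F(q, g) = √(-268 + q) (F(q, g) = √(-146 + (q - 122)) = √(-146 + (-122 + q)) = √(-268 + q))
√(-481090 + F(-56, -188)) = √(-481090 + √(-268 - 56)) = √(-481090 + √(-324)) = √(-481090 + 18*I)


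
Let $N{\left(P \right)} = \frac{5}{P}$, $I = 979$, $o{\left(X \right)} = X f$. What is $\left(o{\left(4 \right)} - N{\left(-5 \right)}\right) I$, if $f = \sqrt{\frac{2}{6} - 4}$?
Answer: $979 + \frac{3916 i \sqrt{33}}{3} \approx 979.0 + 7498.6 i$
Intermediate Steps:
$f = \frac{i \sqrt{33}}{3}$ ($f = \sqrt{2 \cdot \frac{1}{6} - 4} = \sqrt{\frac{1}{3} - 4} = \sqrt{- \frac{11}{3}} = \frac{i \sqrt{33}}{3} \approx 1.9149 i$)
$o{\left(X \right)} = \frac{i X \sqrt{33}}{3}$ ($o{\left(X \right)} = X \frac{i \sqrt{33}}{3} = \frac{i X \sqrt{33}}{3}$)
$\left(o{\left(4 \right)} - N{\left(-5 \right)}\right) I = \left(\frac{1}{3} i 4 \sqrt{33} - \frac{5}{-5}\right) 979 = \left(\frac{4 i \sqrt{33}}{3} - 5 \left(- \frac{1}{5}\right)\right) 979 = \left(\frac{4 i \sqrt{33}}{3} - -1\right) 979 = \left(\frac{4 i \sqrt{33}}{3} + 1\right) 979 = \left(1 + \frac{4 i \sqrt{33}}{3}\right) 979 = 979 + \frac{3916 i \sqrt{33}}{3}$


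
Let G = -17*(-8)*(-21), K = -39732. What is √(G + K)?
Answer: 78*I*√7 ≈ 206.37*I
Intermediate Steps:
G = -2856 (G = 136*(-21) = -2856)
√(G + K) = √(-2856 - 39732) = √(-42588) = 78*I*√7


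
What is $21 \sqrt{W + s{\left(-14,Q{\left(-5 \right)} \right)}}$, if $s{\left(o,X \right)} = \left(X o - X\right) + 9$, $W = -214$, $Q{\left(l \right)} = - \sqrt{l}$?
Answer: $21 \sqrt{-205 + 15 i \sqrt{5}} \approx 24.516 + 301.67 i$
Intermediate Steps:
$s{\left(o,X \right)} = 9 - X + X o$ ($s{\left(o,X \right)} = \left(- X + X o\right) + 9 = 9 - X + X o$)
$21 \sqrt{W + s{\left(-14,Q{\left(-5 \right)} \right)}} = 21 \sqrt{-214 + \left(9 - - \sqrt{-5} + - \sqrt{-5} \left(-14\right)\right)} = 21 \sqrt{-214 + \left(9 - - i \sqrt{5} + - i \sqrt{5} \left(-14\right)\right)} = 21 \sqrt{-214 + \left(9 + i \sqrt{5} + 14 i \sqrt{5}\right)} = 21 \sqrt{-214 + \left(9 + 15 i \sqrt{5}\right)} = 21 \sqrt{-205 + 15 i \sqrt{5}}$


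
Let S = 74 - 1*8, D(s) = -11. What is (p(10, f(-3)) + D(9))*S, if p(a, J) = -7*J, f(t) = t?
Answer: 660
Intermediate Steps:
S = 66 (S = 74 - 8 = 66)
(p(10, f(-3)) + D(9))*S = (-7*(-3) - 11)*66 = (21 - 11)*66 = 10*66 = 660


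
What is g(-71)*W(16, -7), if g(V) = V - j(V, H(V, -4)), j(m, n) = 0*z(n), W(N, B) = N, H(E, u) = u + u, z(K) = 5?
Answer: -1136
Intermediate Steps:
H(E, u) = 2*u
j(m, n) = 0 (j(m, n) = 0*5 = 0)
g(V) = V (g(V) = V - 1*0 = V + 0 = V)
g(-71)*W(16, -7) = -71*16 = -1136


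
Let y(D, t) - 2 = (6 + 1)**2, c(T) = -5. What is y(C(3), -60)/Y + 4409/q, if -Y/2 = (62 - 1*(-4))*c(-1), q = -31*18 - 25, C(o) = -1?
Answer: -87279/11660 ≈ -7.4853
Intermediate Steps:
y(D, t) = 51 (y(D, t) = 2 + (6 + 1)**2 = 2 + 7**2 = 2 + 49 = 51)
q = -583 (q = -558 - 25 = -583)
Y = 660 (Y = -2*(62 - 1*(-4))*(-5) = -2*(62 + 4)*(-5) = -132*(-5) = -2*(-330) = 660)
y(C(3), -60)/Y + 4409/q = 51/660 + 4409/(-583) = 51*(1/660) + 4409*(-1/583) = 17/220 - 4409/583 = -87279/11660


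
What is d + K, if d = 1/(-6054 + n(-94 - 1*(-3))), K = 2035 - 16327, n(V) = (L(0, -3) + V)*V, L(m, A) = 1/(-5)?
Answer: -160441987/11226 ≈ -14292.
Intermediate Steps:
L(m, A) = -⅕
n(V) = V*(-⅕ + V) (n(V) = (-⅕ + V)*V = V*(-⅕ + V))
K = -14292
d = 5/11226 (d = 1/(-6054 + (-94 - 1*(-3))*(-⅕ + (-94 - 1*(-3)))) = 1/(-6054 + (-94 + 3)*(-⅕ + (-94 + 3))) = 1/(-6054 - 91*(-⅕ - 91)) = 1/(-6054 - 91*(-456/5)) = 1/(-6054 + 41496/5) = 1/(11226/5) = 5/11226 ≈ 0.00044539)
d + K = 5/11226 - 14292 = -160441987/11226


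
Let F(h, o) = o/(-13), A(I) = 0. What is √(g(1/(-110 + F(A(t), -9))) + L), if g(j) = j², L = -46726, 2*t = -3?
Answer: 9*I*√1164827837/1421 ≈ 216.16*I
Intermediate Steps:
t = -3/2 (t = (½)*(-3) = -3/2 ≈ -1.5000)
F(h, o) = -o/13 (F(h, o) = o*(-1/13) = -o/13)
√(g(1/(-110 + F(A(t), -9))) + L) = √((1/(-110 - 1/13*(-9)))² - 46726) = √((1/(-110 + 9/13))² - 46726) = √((1/(-1421/13))² - 46726) = √((-13/1421)² - 46726) = √(169/2019241 - 46726) = √(-94351054797/2019241) = 9*I*√1164827837/1421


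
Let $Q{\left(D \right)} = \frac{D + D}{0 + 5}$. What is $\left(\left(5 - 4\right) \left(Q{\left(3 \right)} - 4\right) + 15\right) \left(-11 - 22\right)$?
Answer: $- \frac{2013}{5} \approx -402.6$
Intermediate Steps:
$Q{\left(D \right)} = \frac{2 D}{5}$
$\left(\left(5 - 4\right) \left(Q{\left(3 \right)} - 4\right) + 15\right) \left(-11 - 22\right) = \left(\left(5 - 4\right) \left(\frac{2}{5} \cdot 3 - 4\right) + 15\right) \left(-11 - 22\right) = \left(1 \left(\frac{6}{5} - 4\right) + 15\right) \left(-11 - 22\right) = \left(1 \left(- \frac{14}{5}\right) + 15\right) \left(-33\right) = \left(- \frac{14}{5} + 15\right) \left(-33\right) = \frac{61}{5} \left(-33\right) = - \frac{2013}{5}$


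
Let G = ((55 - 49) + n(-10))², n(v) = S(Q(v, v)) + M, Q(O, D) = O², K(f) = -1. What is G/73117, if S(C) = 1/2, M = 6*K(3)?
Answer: 1/292468 ≈ 3.4192e-6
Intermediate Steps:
M = -6 (M = 6*(-1) = -6)
S(C) = ½
n(v) = -11/2 (n(v) = ½ - 6 = -11/2)
G = ¼ (G = ((55 - 49) - 11/2)² = (6 - 11/2)² = (½)² = ¼ ≈ 0.25000)
G/73117 = (¼)/73117 = (¼)*(1/73117) = 1/292468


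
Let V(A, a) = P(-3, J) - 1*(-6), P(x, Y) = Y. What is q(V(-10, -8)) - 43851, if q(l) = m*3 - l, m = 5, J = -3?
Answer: -43839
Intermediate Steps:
V(A, a) = 3 (V(A, a) = -3 - 1*(-6) = -3 + 6 = 3)
q(l) = 15 - l (q(l) = 5*3 - l = 15 - l)
q(V(-10, -8)) - 43851 = (15 - 1*3) - 43851 = (15 - 3) - 43851 = 12 - 43851 = -43839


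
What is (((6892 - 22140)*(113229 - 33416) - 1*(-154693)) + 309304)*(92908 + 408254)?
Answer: -609675915116574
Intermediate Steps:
(((6892 - 22140)*(113229 - 33416) - 1*(-154693)) + 309304)*(92908 + 408254) = ((-15248*79813 + 154693) + 309304)*501162 = ((-1216988624 + 154693) + 309304)*501162 = (-1216833931 + 309304)*501162 = -1216524627*501162 = -609675915116574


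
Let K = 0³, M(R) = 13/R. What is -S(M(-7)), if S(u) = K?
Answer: 0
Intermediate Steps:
K = 0
S(u) = 0
-S(M(-7)) = -1*0 = 0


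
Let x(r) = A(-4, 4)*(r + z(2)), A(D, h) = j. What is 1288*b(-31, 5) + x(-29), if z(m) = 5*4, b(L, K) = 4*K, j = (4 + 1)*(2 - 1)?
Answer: 25715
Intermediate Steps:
j = 5 (j = 5*1 = 5)
A(D, h) = 5
z(m) = 20
x(r) = 100 + 5*r (x(r) = 5*(r + 20) = 5*(20 + r) = 100 + 5*r)
1288*b(-31, 5) + x(-29) = 1288*(4*5) + (100 + 5*(-29)) = 1288*20 + (100 - 145) = 25760 - 45 = 25715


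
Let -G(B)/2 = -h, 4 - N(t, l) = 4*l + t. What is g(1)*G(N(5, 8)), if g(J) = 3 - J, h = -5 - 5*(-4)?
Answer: 60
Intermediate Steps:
h = 15 (h = -5 + 20 = 15)
N(t, l) = 4 - t - 4*l (N(t, l) = 4 - (4*l + t) = 4 - (t + 4*l) = 4 + (-t - 4*l) = 4 - t - 4*l)
G(B) = 30 (G(B) = -(-2)*15 = -2*(-15) = 30)
g(1)*G(N(5, 8)) = (3 - 1*1)*30 = (3 - 1)*30 = 2*30 = 60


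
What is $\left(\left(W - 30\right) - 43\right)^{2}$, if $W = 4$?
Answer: $4761$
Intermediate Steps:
$\left(\left(W - 30\right) - 43\right)^{2} = \left(\left(4 - 30\right) - 43\right)^{2} = \left(-26 - 43\right)^{2} = \left(-69\right)^{2} = 4761$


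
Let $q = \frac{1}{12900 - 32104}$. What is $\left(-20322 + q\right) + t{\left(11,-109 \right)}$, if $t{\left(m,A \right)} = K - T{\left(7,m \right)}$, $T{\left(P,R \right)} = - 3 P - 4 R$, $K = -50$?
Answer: $- \frac{389975629}{19204} \approx -20307.0$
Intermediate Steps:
$T{\left(P,R \right)} = - 4 R - 3 P$
$t{\left(m,A \right)} = -29 + 4 m$ ($t{\left(m,A \right)} = -50 - \left(- 4 m - 21\right) = -50 - \left(-21 - 4 m\right) = -50 + \left(21 + 4 m\right) = -29 + 4 m$)
$q = - \frac{1}{19204}$ ($q = \frac{1}{-19204} = - \frac{1}{19204} \approx -5.2072 \cdot 10^{-5}$)
$\left(-20322 + q\right) + t{\left(11,-109 \right)} = \left(-20322 - \frac{1}{19204}\right) + \left(-29 + 4 \cdot 11\right) = - \frac{390263689}{19204} + \left(-29 + 44\right) = - \frac{390263689}{19204} + 15 = - \frac{389975629}{19204}$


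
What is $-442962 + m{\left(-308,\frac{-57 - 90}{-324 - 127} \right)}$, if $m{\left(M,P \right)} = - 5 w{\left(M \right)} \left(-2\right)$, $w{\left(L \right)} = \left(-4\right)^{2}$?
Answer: $-442802$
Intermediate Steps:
$w{\left(L \right)} = 16$
$m{\left(M,P \right)} = 160$ ($m{\left(M,P \right)} = \left(-5\right) 16 \left(-2\right) = \left(-80\right) \left(-2\right) = 160$)
$-442962 + m{\left(-308,\frac{-57 - 90}{-324 - 127} \right)} = -442962 + 160 = -442802$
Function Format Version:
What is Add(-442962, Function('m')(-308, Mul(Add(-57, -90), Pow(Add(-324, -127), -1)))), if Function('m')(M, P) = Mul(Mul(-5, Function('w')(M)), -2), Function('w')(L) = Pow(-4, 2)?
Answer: -442802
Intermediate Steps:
Function('w')(L) = 16
Function('m')(M, P) = 160 (Function('m')(M, P) = Mul(Mul(-5, 16), -2) = Mul(-80, -2) = 160)
Add(-442962, Function('m')(-308, Mul(Add(-57, -90), Pow(Add(-324, -127), -1)))) = Add(-442962, 160) = -442802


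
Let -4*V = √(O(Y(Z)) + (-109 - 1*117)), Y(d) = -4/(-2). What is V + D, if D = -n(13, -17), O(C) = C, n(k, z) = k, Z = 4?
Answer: -13 - I*√14 ≈ -13.0 - 3.7417*I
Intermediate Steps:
Y(d) = 2 (Y(d) = -4*(-½) = 2)
D = -13 (D = -1*13 = -13)
V = -I*√14 (V = -√(2 + (-109 - 1*117))/4 = -√(2 + (-109 - 117))/4 = -√(2 - 226)/4 = -I*√14 ≈ -3.7417*I)
V + D = -I*√14 - 13 = -13 - I*√14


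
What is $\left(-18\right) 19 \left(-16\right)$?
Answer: $5472$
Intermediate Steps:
$\left(-18\right) 19 \left(-16\right) = \left(-342\right) \left(-16\right) = 5472$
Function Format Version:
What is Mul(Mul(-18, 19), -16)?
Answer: 5472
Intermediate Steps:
Mul(Mul(-18, 19), -16) = Mul(-342, -16) = 5472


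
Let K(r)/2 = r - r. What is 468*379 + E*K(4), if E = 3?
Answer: 177372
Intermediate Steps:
K(r) = 0 (K(r) = 2*(r - r) = 2*0 = 0)
468*379 + E*K(4) = 468*379 + 3*0 = 177372 + 0 = 177372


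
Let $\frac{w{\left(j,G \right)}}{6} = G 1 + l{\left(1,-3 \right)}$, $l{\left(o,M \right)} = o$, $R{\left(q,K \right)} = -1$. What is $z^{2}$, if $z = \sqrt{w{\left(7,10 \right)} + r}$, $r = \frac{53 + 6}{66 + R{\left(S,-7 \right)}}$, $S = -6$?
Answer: $\frac{4349}{65} \approx 66.908$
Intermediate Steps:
$w{\left(j,G \right)} = 6 + 6 G$ ($w{\left(j,G \right)} = 6 \left(G 1 + 1\right) = 6 \left(G + 1\right) = 6 \left(1 + G\right) = 6 + 6 G$)
$r = \frac{59}{65}$ ($r = \frac{53 + 6}{66 - 1} = \frac{59}{65} \approx 0.90769$)
$z = \frac{\sqrt{282685}}{65}$ ($z = \sqrt{\left(6 + 6 \cdot 10\right) + \frac{59}{65}} = \sqrt{\left(6 + 60\right) + \frac{59}{65}} = \sqrt{66 + \frac{59}{65}} = \sqrt{\frac{4349}{65}} = \frac{\sqrt{282685}}{65} \approx 8.1797$)
$z^{2} = \left(\frac{\sqrt{282685}}{65}\right)^{2} = \frac{4349}{65}$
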